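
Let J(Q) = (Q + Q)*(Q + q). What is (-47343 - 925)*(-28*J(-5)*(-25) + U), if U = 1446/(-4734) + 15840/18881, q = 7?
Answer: 10066367593982348/14897109 ≈ 6.7573e+8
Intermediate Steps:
J(Q) = 2*Q*(7 + Q) (J(Q) = (Q + Q)*(Q + 7) = (2*Q)*(7 + Q) = 2*Q*(7 + Q))
U = 7947439/14897109 (U = 1446*(-1/4734) + 15840*(1/18881) = -241/789 + 15840/18881 = 7947439/14897109 ≈ 0.53349)
(-47343 - 925)*(-28*J(-5)*(-25) + U) = (-47343 - 925)*(-56*(-5)*(7 - 5)*(-25) + 7947439/14897109) = -48268*(-56*(-5)*2*(-25) + 7947439/14897109) = -48268*(-28*(-20)*(-25) + 7947439/14897109) = -48268*(560*(-25) + 7947439/14897109) = -48268*(-14000 + 7947439/14897109) = -48268*(-208551578561/14897109) = 10066367593982348/14897109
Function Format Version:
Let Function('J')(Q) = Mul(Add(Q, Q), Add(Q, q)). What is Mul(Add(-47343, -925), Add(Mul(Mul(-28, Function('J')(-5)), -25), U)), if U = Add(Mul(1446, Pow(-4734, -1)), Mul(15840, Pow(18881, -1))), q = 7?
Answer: Rational(10066367593982348, 14897109) ≈ 6.7573e+8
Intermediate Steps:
Function('J')(Q) = Mul(2, Q, Add(7, Q)) (Function('J')(Q) = Mul(Add(Q, Q), Add(Q, 7)) = Mul(Mul(2, Q), Add(7, Q)) = Mul(2, Q, Add(7, Q)))
U = Rational(7947439, 14897109) (U = Add(Mul(1446, Rational(-1, 4734)), Mul(15840, Rational(1, 18881))) = Add(Rational(-241, 789), Rational(15840, 18881)) = Rational(7947439, 14897109) ≈ 0.53349)
Mul(Add(-47343, -925), Add(Mul(Mul(-28, Function('J')(-5)), -25), U)) = Mul(Add(-47343, -925), Add(Mul(Mul(-28, Mul(2, -5, Add(7, -5))), -25), Rational(7947439, 14897109))) = Mul(-48268, Add(Mul(Mul(-28, Mul(2, -5, 2)), -25), Rational(7947439, 14897109))) = Mul(-48268, Add(Mul(Mul(-28, -20), -25), Rational(7947439, 14897109))) = Mul(-48268, Add(Mul(560, -25), Rational(7947439, 14897109))) = Mul(-48268, Add(-14000, Rational(7947439, 14897109))) = Mul(-48268, Rational(-208551578561, 14897109)) = Rational(10066367593982348, 14897109)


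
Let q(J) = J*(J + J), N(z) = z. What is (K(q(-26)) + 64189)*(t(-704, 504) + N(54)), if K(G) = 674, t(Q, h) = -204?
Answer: -9729450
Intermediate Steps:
q(J) = 2*J**2 (q(J) = J*(2*J) = 2*J**2)
(K(q(-26)) + 64189)*(t(-704, 504) + N(54)) = (674 + 64189)*(-204 + 54) = 64863*(-150) = -9729450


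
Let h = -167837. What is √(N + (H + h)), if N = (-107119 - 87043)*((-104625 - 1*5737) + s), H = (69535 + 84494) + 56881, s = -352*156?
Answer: √32089973461 ≈ 1.7914e+5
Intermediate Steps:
s = -54912
H = 210910 (H = 154029 + 56881 = 210910)
N = 32089930388 (N = (-107119 - 87043)*((-104625 - 1*5737) - 54912) = -194162*((-104625 - 5737) - 54912) = -194162*(-110362 - 54912) = -194162*(-165274) = 32089930388)
√(N + (H + h)) = √(32089930388 + (210910 - 167837)) = √(32089930388 + 43073) = √32089973461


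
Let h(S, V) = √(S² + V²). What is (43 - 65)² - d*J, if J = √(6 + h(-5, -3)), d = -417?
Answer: 484 + 417*√(6 + √34) ≈ 1918.3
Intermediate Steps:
J = √(6 + √34) (J = √(6 + √((-5)² + (-3)²)) = √(6 + √(25 + 9)) = √(6 + √34) ≈ 3.4396)
(43 - 65)² - d*J = (43 - 65)² - (-417)*√(6 + √34) = (-22)² + 417*√(6 + √34) = 484 + 417*√(6 + √34)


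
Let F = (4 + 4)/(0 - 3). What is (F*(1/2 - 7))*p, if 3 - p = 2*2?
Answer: -52/3 ≈ -17.333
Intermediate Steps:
p = -1 (p = 3 - 2*2 = 3 - 1*4 = 3 - 4 = -1)
F = -8/3 (F = 8/(-3) = 8*(-⅓) = -8/3 ≈ -2.6667)
(F*(1/2 - 7))*p = -8*(1/2 - 7)/3*(-1) = -8*(½ - 7)/3*(-1) = -8/3*(-13/2)*(-1) = (52/3)*(-1) = -52/3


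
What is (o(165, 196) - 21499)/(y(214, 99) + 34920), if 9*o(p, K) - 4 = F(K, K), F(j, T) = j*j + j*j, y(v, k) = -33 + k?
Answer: -5555/14994 ≈ -0.37048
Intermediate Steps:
F(j, T) = 2*j² (F(j, T) = j² + j² = 2*j²)
o(p, K) = 4/9 + 2*K²/9 (o(p, K) = 4/9 + (2*K²)/9 = 4/9 + 2*K²/9)
(o(165, 196) - 21499)/(y(214, 99) + 34920) = ((4/9 + (2/9)*196²) - 21499)/((-33 + 99) + 34920) = ((4/9 + (2/9)*38416) - 21499)/(66 + 34920) = ((4/9 + 76832/9) - 21499)/34986 = (25612/3 - 21499)*(1/34986) = -38885/3*1/34986 = -5555/14994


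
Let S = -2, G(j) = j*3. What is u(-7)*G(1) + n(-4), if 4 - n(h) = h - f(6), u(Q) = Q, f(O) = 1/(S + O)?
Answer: -51/4 ≈ -12.750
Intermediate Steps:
G(j) = 3*j
f(O) = 1/(-2 + O)
n(h) = 17/4 - h (n(h) = 4 - (h - 1/(-2 + 6)) = 4 - (h - 1/4) = 4 - (h - 1*¼) = 4 - (h - ¼) = 4 - (-¼ + h) = 4 + (¼ - h) = 17/4 - h)
u(-7)*G(1) + n(-4) = -21 + (17/4 - 1*(-4)) = -7*3 + (17/4 + 4) = -21 + 33/4 = -51/4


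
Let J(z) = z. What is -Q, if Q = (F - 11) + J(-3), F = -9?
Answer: 23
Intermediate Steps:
Q = -23 (Q = (-9 - 11) - 3 = -20 - 3 = -23)
-Q = -1*(-23) = 23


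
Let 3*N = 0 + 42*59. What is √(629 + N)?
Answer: √1455 ≈ 38.144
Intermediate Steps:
N = 826 (N = (0 + 42*59)/3 = (0 + 2478)/3 = (⅓)*2478 = 826)
√(629 + N) = √(629 + 826) = √1455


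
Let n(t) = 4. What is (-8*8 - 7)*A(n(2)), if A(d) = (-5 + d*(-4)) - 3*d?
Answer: 2343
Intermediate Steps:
A(d) = -5 - 7*d (A(d) = (-5 - 4*d) - 3*d = -5 - 7*d)
(-8*8 - 7)*A(n(2)) = (-8*8 - 7)*(-5 - 7*4) = (-64 - 7)*(-5 - 28) = -71*(-33) = 2343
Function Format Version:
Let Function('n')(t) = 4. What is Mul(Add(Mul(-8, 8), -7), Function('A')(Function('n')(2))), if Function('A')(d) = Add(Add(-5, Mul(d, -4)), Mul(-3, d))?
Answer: 2343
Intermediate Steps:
Function('A')(d) = Add(-5, Mul(-7, d)) (Function('A')(d) = Add(Add(-5, Mul(-4, d)), Mul(-3, d)) = Add(-5, Mul(-7, d)))
Mul(Add(Mul(-8, 8), -7), Function('A')(Function('n')(2))) = Mul(Add(Mul(-8, 8), -7), Add(-5, Mul(-7, 4))) = Mul(Add(-64, -7), Add(-5, -28)) = Mul(-71, -33) = 2343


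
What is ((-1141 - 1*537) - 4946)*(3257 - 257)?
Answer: -19872000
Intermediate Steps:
((-1141 - 1*537) - 4946)*(3257 - 257) = ((-1141 - 537) - 4946)*3000 = (-1678 - 4946)*3000 = -6624*3000 = -19872000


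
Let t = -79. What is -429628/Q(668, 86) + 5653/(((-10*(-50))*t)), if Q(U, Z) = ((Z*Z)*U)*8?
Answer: -15025046517/97575428000 ≈ -0.15398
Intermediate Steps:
Q(U, Z) = 8*U*Z² (Q(U, Z) = (Z²*U)*8 = (U*Z²)*8 = 8*U*Z²)
-429628/Q(668, 86) + 5653/(((-10*(-50))*t)) = -429628/(8*668*86²) + 5653/((-10*(-50)*(-79))) = -429628/(8*668*7396) + 5653/((500*(-79))) = -429628/39524224 + 5653/(-39500) = -429628*1/39524224 + 5653*(-1/39500) = -107407/9881056 - 5653/39500 = -15025046517/97575428000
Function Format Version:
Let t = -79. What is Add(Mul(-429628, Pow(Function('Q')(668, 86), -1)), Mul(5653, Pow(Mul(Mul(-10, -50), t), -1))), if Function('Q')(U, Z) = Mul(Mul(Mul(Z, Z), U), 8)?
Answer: Rational(-15025046517, 97575428000) ≈ -0.15398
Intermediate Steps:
Function('Q')(U, Z) = Mul(8, U, Pow(Z, 2)) (Function('Q')(U, Z) = Mul(Mul(Pow(Z, 2), U), 8) = Mul(Mul(U, Pow(Z, 2)), 8) = Mul(8, U, Pow(Z, 2)))
Add(Mul(-429628, Pow(Function('Q')(668, 86), -1)), Mul(5653, Pow(Mul(Mul(-10, -50), t), -1))) = Add(Mul(-429628, Pow(Mul(8, 668, Pow(86, 2)), -1)), Mul(5653, Pow(Mul(Mul(-10, -50), -79), -1))) = Add(Mul(-429628, Pow(Mul(8, 668, 7396), -1)), Mul(5653, Pow(Mul(500, -79), -1))) = Add(Mul(-429628, Pow(39524224, -1)), Mul(5653, Pow(-39500, -1))) = Add(Mul(-429628, Rational(1, 39524224)), Mul(5653, Rational(-1, 39500))) = Add(Rational(-107407, 9881056), Rational(-5653, 39500)) = Rational(-15025046517, 97575428000)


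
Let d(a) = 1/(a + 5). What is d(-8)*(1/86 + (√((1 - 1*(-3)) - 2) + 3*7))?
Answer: -1807/258 - √2/3 ≈ -7.4753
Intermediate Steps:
d(a) = 1/(5 + a)
d(-8)*(1/86 + (√((1 - 1*(-3)) - 2) + 3*7)) = (1/86 + (√((1 - 1*(-3)) - 2) + 3*7))/(5 - 8) = (1/86 + (√((1 + 3) - 2) + 21))/(-3) = -(1/86 + (√(4 - 2) + 21))/3 = -(1/86 + (√2 + 21))/3 = -(1/86 + (21 + √2))/3 = -(1807/86 + √2)/3 = -1807/258 - √2/3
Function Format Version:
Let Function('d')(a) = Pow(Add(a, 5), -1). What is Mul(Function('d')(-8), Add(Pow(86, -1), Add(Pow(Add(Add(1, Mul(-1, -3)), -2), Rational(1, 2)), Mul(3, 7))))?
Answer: Add(Rational(-1807, 258), Mul(Rational(-1, 3), Pow(2, Rational(1, 2)))) ≈ -7.4753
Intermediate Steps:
Function('d')(a) = Pow(Add(5, a), -1)
Mul(Function('d')(-8), Add(Pow(86, -1), Add(Pow(Add(Add(1, Mul(-1, -3)), -2), Rational(1, 2)), Mul(3, 7)))) = Mul(Pow(Add(5, -8), -1), Add(Pow(86, -1), Add(Pow(Add(Add(1, Mul(-1, -3)), -2), Rational(1, 2)), Mul(3, 7)))) = Mul(Pow(-3, -1), Add(Rational(1, 86), Add(Pow(Add(Add(1, 3), -2), Rational(1, 2)), 21))) = Mul(Rational(-1, 3), Add(Rational(1, 86), Add(Pow(Add(4, -2), Rational(1, 2)), 21))) = Mul(Rational(-1, 3), Add(Rational(1, 86), Add(Pow(2, Rational(1, 2)), 21))) = Mul(Rational(-1, 3), Add(Rational(1, 86), Add(21, Pow(2, Rational(1, 2))))) = Mul(Rational(-1, 3), Add(Rational(1807, 86), Pow(2, Rational(1, 2)))) = Add(Rational(-1807, 258), Mul(Rational(-1, 3), Pow(2, Rational(1, 2))))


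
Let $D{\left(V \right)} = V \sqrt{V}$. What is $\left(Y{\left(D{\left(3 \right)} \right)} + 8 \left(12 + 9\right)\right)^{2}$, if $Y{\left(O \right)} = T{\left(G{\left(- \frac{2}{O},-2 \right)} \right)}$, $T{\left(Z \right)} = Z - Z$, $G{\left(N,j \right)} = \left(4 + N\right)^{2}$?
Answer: $28224$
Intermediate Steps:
$D{\left(V \right)} = V^{\frac{3}{2}}$
$T{\left(Z \right)} = 0$
$Y{\left(O \right)} = 0$
$\left(Y{\left(D{\left(3 \right)} \right)} + 8 \left(12 + 9\right)\right)^{2} = \left(0 + 8 \left(12 + 9\right)\right)^{2} = \left(0 + 8 \cdot 21\right)^{2} = \left(0 + 168\right)^{2} = 168^{2} = 28224$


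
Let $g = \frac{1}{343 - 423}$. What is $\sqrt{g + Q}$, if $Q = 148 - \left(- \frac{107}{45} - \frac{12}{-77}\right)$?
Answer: $\frac{\sqrt{3206130235}}{4620} \approx 12.256$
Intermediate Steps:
$Q = \frac{520519}{3465}$ ($Q = 148 - \left(\left(-107\right) \frac{1}{45} - - \frac{12}{77}\right) = 148 - \left(- \frac{107}{45} + \frac{12}{77}\right) = 148 - - \frac{7699}{3465} = 148 + \frac{7699}{3465} = \frac{520519}{3465} \approx 150.22$)
$g = - \frac{1}{80}$ ($g = \frac{1}{-80} = - \frac{1}{80} \approx -0.0125$)
$\sqrt{g + Q} = \sqrt{- \frac{1}{80} + \frac{520519}{3465}} = \sqrt{\frac{8327611}{55440}} = \frac{\sqrt{3206130235}}{4620}$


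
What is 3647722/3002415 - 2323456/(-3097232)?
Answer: 87854906018/44707576035 ≈ 1.9651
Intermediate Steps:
3647722/3002415 - 2323456/(-3097232) = 3647722*(1/3002415) - 2323456*(-1/3097232) = 280594/230955 + 145216/193577 = 87854906018/44707576035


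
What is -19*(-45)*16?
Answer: 13680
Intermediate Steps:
-19*(-45)*16 = 855*16 = 13680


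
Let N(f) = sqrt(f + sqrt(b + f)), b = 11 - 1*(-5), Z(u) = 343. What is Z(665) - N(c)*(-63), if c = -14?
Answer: 343 + 63*sqrt(-14 + sqrt(2)) ≈ 343.0 + 223.5*I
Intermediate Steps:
b = 16 (b = 11 + 5 = 16)
N(f) = sqrt(f + sqrt(16 + f))
Z(665) - N(c)*(-63) = 343 - sqrt(-14 + sqrt(16 - 14))*(-63) = 343 - sqrt(-14 + sqrt(2))*(-63) = 343 - (-63)*sqrt(-14 + sqrt(2)) = 343 + 63*sqrt(-14 + sqrt(2))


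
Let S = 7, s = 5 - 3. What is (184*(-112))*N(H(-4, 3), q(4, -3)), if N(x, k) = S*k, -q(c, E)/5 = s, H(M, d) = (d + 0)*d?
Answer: 1442560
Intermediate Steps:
H(M, d) = d**2 (H(M, d) = d*d = d**2)
s = 2
q(c, E) = -10 (q(c, E) = -5*2 = -10)
N(x, k) = 7*k
(184*(-112))*N(H(-4, 3), q(4, -3)) = (184*(-112))*(7*(-10)) = -20608*(-70) = 1442560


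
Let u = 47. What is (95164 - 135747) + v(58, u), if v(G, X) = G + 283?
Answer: -40242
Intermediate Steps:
v(G, X) = 283 + G
(95164 - 135747) + v(58, u) = (95164 - 135747) + (283 + 58) = -40583 + 341 = -40242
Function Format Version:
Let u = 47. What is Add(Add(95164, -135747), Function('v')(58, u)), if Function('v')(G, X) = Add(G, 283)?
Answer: -40242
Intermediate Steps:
Function('v')(G, X) = Add(283, G)
Add(Add(95164, -135747), Function('v')(58, u)) = Add(Add(95164, -135747), Add(283, 58)) = Add(-40583, 341) = -40242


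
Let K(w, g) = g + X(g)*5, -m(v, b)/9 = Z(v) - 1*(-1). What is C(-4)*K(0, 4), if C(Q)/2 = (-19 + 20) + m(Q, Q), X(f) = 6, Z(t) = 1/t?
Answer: -391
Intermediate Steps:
m(v, b) = -9 - 9/v (m(v, b) = -9*(1/v - 1*(-1)) = -9*(1/v + 1) = -9*(1 + 1/v) = -9 - 9/v)
K(w, g) = 30 + g (K(w, g) = g + 6*5 = g + 30 = 30 + g)
C(Q) = -16 - 18/Q (C(Q) = 2*((-19 + 20) + (-9 - 9/Q)) = 2*(1 + (-9 - 9/Q)) = 2*(-8 - 9/Q) = -16 - 18/Q)
C(-4)*K(0, 4) = (-16 - 18/(-4))*(30 + 4) = (-16 - 18*(-¼))*34 = (-16 + 9/2)*34 = -23/2*34 = -391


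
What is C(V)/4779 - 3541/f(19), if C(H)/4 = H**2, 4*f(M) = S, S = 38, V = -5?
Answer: -33842978/90801 ≈ -372.72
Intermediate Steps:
f(M) = 19/2 (f(M) = (1/4)*38 = 19/2)
C(H) = 4*H**2
C(V)/4779 - 3541/f(19) = (4*(-5)**2)/4779 - 3541/19/2 = (4*25)*(1/4779) - 3541*2/19 = 100*(1/4779) - 7082/19 = 100/4779 - 7082/19 = -33842978/90801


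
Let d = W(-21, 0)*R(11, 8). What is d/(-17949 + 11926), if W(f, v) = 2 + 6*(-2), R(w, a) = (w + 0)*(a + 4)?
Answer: 1320/6023 ≈ 0.21916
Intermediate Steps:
R(w, a) = w*(4 + a)
W(f, v) = -10 (W(f, v) = 2 - 12 = -10)
d = -1320 (d = -110*(4 + 8) = -110*12 = -10*132 = -1320)
d/(-17949 + 11926) = -1320/(-17949 + 11926) = -1320/(-6023) = -1320*(-1/6023) = 1320/6023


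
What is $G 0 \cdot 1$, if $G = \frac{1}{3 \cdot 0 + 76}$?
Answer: $0$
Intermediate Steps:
$G = \frac{1}{76}$ ($G = \frac{1}{0 + 76} = \frac{1}{76} \approx 0.013158$)
$G 0 \cdot 1 = \frac{0 \cdot 1}{76} = \frac{1}{76} \cdot 0 = 0$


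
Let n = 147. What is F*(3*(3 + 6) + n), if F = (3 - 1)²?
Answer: 696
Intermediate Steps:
F = 4 (F = 2² = 4)
F*(3*(3 + 6) + n) = 4*(3*(3 + 6) + 147) = 4*(3*9 + 147) = 4*(27 + 147) = 4*174 = 696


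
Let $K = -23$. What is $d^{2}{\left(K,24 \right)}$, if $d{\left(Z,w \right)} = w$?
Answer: $576$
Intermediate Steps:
$d^{2}{\left(K,24 \right)} = 24^{2} = 576$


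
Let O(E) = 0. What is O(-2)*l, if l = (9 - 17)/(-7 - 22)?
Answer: 0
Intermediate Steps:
l = 8/29 (l = -8/(-29) = -8*(-1/29) = 8/29 ≈ 0.27586)
O(-2)*l = 0*(8/29) = 0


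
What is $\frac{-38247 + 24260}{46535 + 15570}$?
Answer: $- \frac{13987}{62105} \approx -0.22522$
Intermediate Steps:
$\frac{-38247 + 24260}{46535 + 15570} = - \frac{13987}{62105}$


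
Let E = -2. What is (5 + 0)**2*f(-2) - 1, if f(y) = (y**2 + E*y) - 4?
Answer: 99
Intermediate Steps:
f(y) = -4 + y**2 - 2*y (f(y) = (y**2 - 2*y) - 4 = -4 + y**2 - 2*y)
(5 + 0)**2*f(-2) - 1 = (5 + 0)**2*(-4 + (-2)**2 - 2*(-2)) - 1 = 5**2*(-4 + 4 + 4) - 1 = 25*4 - 1 = 100 - 1 = 99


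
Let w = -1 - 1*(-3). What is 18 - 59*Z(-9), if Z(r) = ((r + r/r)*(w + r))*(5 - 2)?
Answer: -9894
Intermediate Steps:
w = 2 (w = -1 + 3 = 2)
Z(r) = 3*(1 + r)*(2 + r) (Z(r) = ((r + r/r)*(2 + r))*(5 - 2) = ((r + 1)*(2 + r))*3 = ((1 + r)*(2 + r))*3 = 3*(1 + r)*(2 + r))
18 - 59*Z(-9) = 18 - 59*(6 + 3*(-9)**2 + 9*(-9)) = 18 - 59*(6 + 3*81 - 81) = 18 - 59*(6 + 243 - 81) = 18 - 59*168 = 18 - 9912 = -9894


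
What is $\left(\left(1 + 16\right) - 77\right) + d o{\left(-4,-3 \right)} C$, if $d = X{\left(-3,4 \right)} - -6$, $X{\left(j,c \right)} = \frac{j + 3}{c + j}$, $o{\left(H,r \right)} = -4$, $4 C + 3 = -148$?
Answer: $846$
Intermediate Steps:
$C = - \frac{151}{4}$ ($C = - \frac{3}{4} + \frac{1}{4} \left(-148\right) = - \frac{3}{4} - 37 = - \frac{151}{4} \approx -37.75$)
$X{\left(j,c \right)} = \frac{3 + j}{c + j}$
$d = 6$ ($d = \frac{3 - 3}{4 - 3} - -6 = 1^{-1} \cdot 0 + 6 = 1 \cdot 0 + 6 = 0 + 6 = 6$)
$\left(\left(1 + 16\right) - 77\right) + d o{\left(-4,-3 \right)} C = \left(\left(1 + 16\right) - 77\right) + 6 \left(-4\right) \left(- \frac{151}{4}\right) = \left(17 - 77\right) - -906 = -60 + 906 = 846$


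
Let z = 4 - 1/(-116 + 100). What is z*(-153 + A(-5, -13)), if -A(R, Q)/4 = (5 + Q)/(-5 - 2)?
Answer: -71695/112 ≈ -640.13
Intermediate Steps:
A(R, Q) = 20/7 + 4*Q/7 (A(R, Q) = -4*(5 + Q)/(-5 - 2) = -4*(5 + Q)/(-7) = -4*(5 + Q)*(-1)/7 = -4*(-5/7 - Q/7) = 20/7 + 4*Q/7)
z = 65/16 (z = 4 - 1/(-16) = 4 - 1*(-1/16) = 4 + 1/16 = 65/16 ≈ 4.0625)
z*(-153 + A(-5, -13)) = 65*(-153 + (20/7 + (4/7)*(-13)))/16 = 65*(-153 + (20/7 - 52/7))/16 = 65*(-153 - 32/7)/16 = (65/16)*(-1103/7) = -71695/112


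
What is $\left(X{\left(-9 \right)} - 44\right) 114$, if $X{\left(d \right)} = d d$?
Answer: $4218$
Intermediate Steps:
$X{\left(d \right)} = d^{2}$
$\left(X{\left(-9 \right)} - 44\right) 114 = \left(\left(-9\right)^{2} - 44\right) 114 = \left(81 - 44\right) 114 = 37 \cdot 114 = 4218$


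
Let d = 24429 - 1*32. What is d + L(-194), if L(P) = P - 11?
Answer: 24192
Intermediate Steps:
L(P) = -11 + P
d = 24397 (d = 24429 - 32 = 24397)
d + L(-194) = 24397 + (-11 - 194) = 24397 - 205 = 24192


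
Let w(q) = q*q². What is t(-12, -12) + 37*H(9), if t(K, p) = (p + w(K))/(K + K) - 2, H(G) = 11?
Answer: 955/2 ≈ 477.50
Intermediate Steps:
w(q) = q³
t(K, p) = -2 + (p + K³)/(2*K) (t(K, p) = (p + K³)/(K + K) - 2 = (p + K³)/((2*K)) - 2 = (p + K³)*(1/(2*K)) - 2 = (p + K³)/(2*K) - 2 = -2 + (p + K³)/(2*K))
t(-12, -12) + 37*H(9) = (½)*(-12 + (-12)³ - 4*(-12))/(-12) + 37*11 = (½)*(-1/12)*(-12 - 1728 + 48) + 407 = (½)*(-1/12)*(-1692) + 407 = 141/2 + 407 = 955/2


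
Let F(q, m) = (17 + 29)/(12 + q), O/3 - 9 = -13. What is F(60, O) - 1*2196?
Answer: -79033/36 ≈ -2195.4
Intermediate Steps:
O = -12 (O = 27 + 3*(-13) = 27 - 39 = -12)
F(q, m) = 46/(12 + q)
F(60, O) - 1*2196 = 46/(12 + 60) - 1*2196 = 46/72 - 2196 = 46*(1/72) - 2196 = 23/36 - 2196 = -79033/36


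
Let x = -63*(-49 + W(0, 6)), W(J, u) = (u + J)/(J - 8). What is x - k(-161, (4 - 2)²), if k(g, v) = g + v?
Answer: 13165/4 ≈ 3291.3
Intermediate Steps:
W(J, u) = (J + u)/(-8 + J)
x = 12537/4 (x = -63*(-49 + (0 + 6)/(-8 + 0)) = -63*(-49 + 6/(-8)) = -63*(-49 - ⅛*6) = -63*(-49 - ¾) = -63*(-199/4) = 12537/4 ≈ 3134.3)
x - k(-161, (4 - 2)²) = 12537/4 - (-161 + (4 - 2)²) = 12537/4 - (-161 + 2²) = 12537/4 - (-161 + 4) = 12537/4 - 1*(-157) = 12537/4 + 157 = 13165/4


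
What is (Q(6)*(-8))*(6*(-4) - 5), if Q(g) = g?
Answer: 1392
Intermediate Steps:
(Q(6)*(-8))*(6*(-4) - 5) = (6*(-8))*(6*(-4) - 5) = -48*(-24 - 5) = -48*(-29) = 1392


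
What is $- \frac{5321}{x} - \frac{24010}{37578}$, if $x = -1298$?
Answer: $\frac{84393779}{24388122} \approx 3.4604$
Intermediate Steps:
$- \frac{5321}{x} - \frac{24010}{37578} = - \frac{5321}{-1298} - \frac{24010}{37578} = \left(-5321\right) \left(- \frac{1}{1298}\right) - \frac{12005}{18789} = \frac{5321}{1298} - \frac{12005}{18789} = \frac{84393779}{24388122}$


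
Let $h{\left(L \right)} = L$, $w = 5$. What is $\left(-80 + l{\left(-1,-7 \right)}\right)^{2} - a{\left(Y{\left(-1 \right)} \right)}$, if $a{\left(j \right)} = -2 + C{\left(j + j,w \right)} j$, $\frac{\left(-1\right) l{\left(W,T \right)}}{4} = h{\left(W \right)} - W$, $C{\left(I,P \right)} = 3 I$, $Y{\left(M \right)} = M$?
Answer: $6396$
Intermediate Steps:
$l{\left(W,T \right)} = 0$ ($l{\left(W,T \right)} = - 4 \left(W - W\right) = \left(-4\right) 0 = 0$)
$a{\left(j \right)} = -2 + 6 j^{2}$ ($a{\left(j \right)} = -2 + 3 \left(j + j\right) j = -2 + 3 \cdot 2 j j = -2 + 6 j j = -2 + 6 j^{2}$)
$\left(-80 + l{\left(-1,-7 \right)}\right)^{2} - a{\left(Y{\left(-1 \right)} \right)} = \left(-80 + 0\right)^{2} - \left(-2 + 6 \left(-1\right)^{2}\right) = \left(-80\right)^{2} - \left(-2 + 6 \cdot 1\right) = 6400 - \left(-2 + 6\right) = 6400 - 4 = 6396$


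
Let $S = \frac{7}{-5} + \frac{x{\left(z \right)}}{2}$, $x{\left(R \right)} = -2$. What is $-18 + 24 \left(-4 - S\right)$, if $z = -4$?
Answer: $- \frac{282}{5} \approx -56.4$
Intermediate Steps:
$S = - \frac{12}{5}$ ($S = \frac{7}{-5} - \frac{2}{2} = 7 \left(- \frac{1}{5}\right) - 1 = - \frac{7}{5} - 1 = - \frac{12}{5} \approx -2.4$)
$-18 + 24 \left(-4 - S\right) = -18 + 24 \left(-4 - - \frac{12}{5}\right) = -18 + 24 \left(-4 + \frac{12}{5}\right) = -18 + 24 \left(- \frac{8}{5}\right) = -18 - \frac{192}{5} = - \frac{282}{5}$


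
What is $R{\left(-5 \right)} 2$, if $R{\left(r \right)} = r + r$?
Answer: $-20$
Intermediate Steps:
$R{\left(r \right)} = 2 r$
$R{\left(-5 \right)} 2 = 2 \left(-5\right) 2 = \left(-10\right) 2 = -20$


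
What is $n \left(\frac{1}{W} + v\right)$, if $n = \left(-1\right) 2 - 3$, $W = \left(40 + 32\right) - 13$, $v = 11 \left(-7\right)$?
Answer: $\frac{22710}{59} \approx 384.92$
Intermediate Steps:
$v = -77$
$W = 59$ ($W = 72 - 13 = 59$)
$n = -5$ ($n = -2 - 3 = -5$)
$n \left(\frac{1}{W} + v\right) = - 5 \left(\frac{1}{59} - 77\right) = \left(-5\right) \left(- \frac{4542}{59}\right) = \frac{22710}{59}$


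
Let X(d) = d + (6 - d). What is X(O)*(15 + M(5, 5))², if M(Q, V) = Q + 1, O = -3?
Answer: 2646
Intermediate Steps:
M(Q, V) = 1 + Q
X(d) = 6
X(O)*(15 + M(5, 5))² = 6*(15 + (1 + 5))² = 6*(15 + 6)² = 6*21² = 6*441 = 2646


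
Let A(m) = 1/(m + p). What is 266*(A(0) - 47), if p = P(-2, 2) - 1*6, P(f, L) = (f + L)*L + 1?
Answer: -62776/5 ≈ -12555.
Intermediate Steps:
P(f, L) = 1 + L*(L + f) (P(f, L) = (L + f)*L + 1 = L*(L + f) + 1 = 1 + L*(L + f))
p = -5 (p = (1 + 2**2 + 2*(-2)) - 1*6 = (1 + 4 - 4) - 6 = 1 - 6 = -5)
A(m) = 1/(-5 + m) (A(m) = 1/(m - 5) = 1/(-5 + m))
266*(A(0) - 47) = 266*(1/(-5 + 0) - 47) = 266*(1/(-5) - 47) = 266*(-1/5 - 47) = 266*(-236/5) = -62776/5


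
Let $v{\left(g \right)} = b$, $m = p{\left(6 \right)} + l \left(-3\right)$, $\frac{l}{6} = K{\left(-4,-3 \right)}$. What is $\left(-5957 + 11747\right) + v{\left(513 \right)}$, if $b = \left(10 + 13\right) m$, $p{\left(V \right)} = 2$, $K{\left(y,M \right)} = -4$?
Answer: $7492$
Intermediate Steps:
$l = -24$ ($l = 6 \left(-4\right) = -24$)
$m = 74$ ($m = 2 - -72 = 2 + 72 = 74$)
$b = 1702$ ($b = \left(10 + 13\right) 74 = 23 \cdot 74 = 1702$)
$v{\left(g \right)} = 1702$
$\left(-5957 + 11747\right) + v{\left(513 \right)} = \left(-5957 + 11747\right) + 1702 = 5790 + 1702 = 7492$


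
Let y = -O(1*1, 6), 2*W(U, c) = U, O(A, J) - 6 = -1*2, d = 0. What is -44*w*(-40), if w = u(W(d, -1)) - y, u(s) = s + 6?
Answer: 17600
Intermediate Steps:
O(A, J) = 4 (O(A, J) = 6 - 1*2 = 6 - 2 = 4)
W(U, c) = U/2
u(s) = 6 + s
y = -4 (y = -1*4 = -4)
w = 10 (w = (6 + (½)*0) - 1*(-4) = (6 + 0) + 4 = 6 + 4 = 10)
-44*w*(-40) = -44*10*(-40) = -440*(-40) = 17600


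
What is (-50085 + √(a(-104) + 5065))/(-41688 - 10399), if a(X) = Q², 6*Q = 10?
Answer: 7155/7441 - √45610/156261 ≈ 0.96020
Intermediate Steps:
Q = 5/3 (Q = (⅙)*10 = 5/3 ≈ 1.6667)
a(X) = 25/9 (a(X) = (5/3)² = 25/9)
(-50085 + √(a(-104) + 5065))/(-41688 - 10399) = (-50085 + √(25/9 + 5065))/(-41688 - 10399) = (-50085 + √(45610/9))/(-52087) = (-50085 + √45610/3)*(-1/52087) = 7155/7441 - √45610/156261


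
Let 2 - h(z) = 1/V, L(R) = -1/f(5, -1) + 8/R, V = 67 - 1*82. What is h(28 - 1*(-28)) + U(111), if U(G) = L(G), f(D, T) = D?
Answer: 1076/555 ≈ 1.9387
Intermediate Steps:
V = -15 (V = 67 - 82 = -15)
L(R) = -1/5 + 8/R
U(G) = (40 - G)/(5*G)
h(z) = 31/15 (h(z) = 2 - 1/(-15) = 2 - 1*(-1/15) = 2 + 1/15 = 31/15)
h(28 - 1*(-28)) + U(111) = 31/15 + (1/5)*(40 - 1*111)/111 = 31/15 + (1/5)*(1/111)*(40 - 111) = 31/15 + (1/5)*(1/111)*(-71) = 31/15 - 71/555 = 1076/555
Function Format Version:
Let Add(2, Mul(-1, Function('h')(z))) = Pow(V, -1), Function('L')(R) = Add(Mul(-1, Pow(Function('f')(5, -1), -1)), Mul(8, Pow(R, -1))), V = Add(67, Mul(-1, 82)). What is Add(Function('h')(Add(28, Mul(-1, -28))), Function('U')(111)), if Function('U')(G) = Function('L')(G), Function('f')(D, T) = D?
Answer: Rational(1076, 555) ≈ 1.9387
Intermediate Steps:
V = -15 (V = Add(67, -82) = -15)
Function('L')(R) = Add(Rational(-1, 5), Mul(8, Pow(R, -1))) (Function('L')(R) = Add(Mul(-1, Pow(5, -1)), Mul(8, Pow(R, -1))) = Add(Mul(-1, Rational(1, 5)), Mul(8, Pow(R, -1))) = Add(Rational(-1, 5), Mul(8, Pow(R, -1))))
Function('U')(G) = Mul(Rational(1, 5), Pow(G, -1), Add(40, Mul(-1, G)))
Function('h')(z) = Rational(31, 15) (Function('h')(z) = Add(2, Mul(-1, Pow(-15, -1))) = Add(2, Mul(-1, Rational(-1, 15))) = Add(2, Rational(1, 15)) = Rational(31, 15))
Add(Function('h')(Add(28, Mul(-1, -28))), Function('U')(111)) = Add(Rational(31, 15), Mul(Rational(1, 5), Pow(111, -1), Add(40, Mul(-1, 111)))) = Add(Rational(31, 15), Mul(Rational(1, 5), Rational(1, 111), Add(40, -111))) = Add(Rational(31, 15), Mul(Rational(1, 5), Rational(1, 111), -71)) = Add(Rational(31, 15), Rational(-71, 555)) = Rational(1076, 555)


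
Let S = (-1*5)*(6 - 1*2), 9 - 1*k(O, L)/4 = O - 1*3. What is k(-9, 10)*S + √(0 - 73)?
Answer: -1680 + I*√73 ≈ -1680.0 + 8.544*I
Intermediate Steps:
k(O, L) = 48 - 4*O (k(O, L) = 36 - 4*(O - 1*3) = 36 - 4*(O - 3) = 36 - 4*(-3 + O) = 36 + (12 - 4*O) = 48 - 4*O)
S = -20 (S = -5*(6 - 2) = -5*4 = -20)
k(-9, 10)*S + √(0 - 73) = (48 - 4*(-9))*(-20) + √(0 - 73) = (48 + 36)*(-20) + √(-73) = 84*(-20) + I*√73 = -1680 + I*√73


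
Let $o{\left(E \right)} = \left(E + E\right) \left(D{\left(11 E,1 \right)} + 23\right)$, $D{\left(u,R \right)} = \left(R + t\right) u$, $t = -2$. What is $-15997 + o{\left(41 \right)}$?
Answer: $-51093$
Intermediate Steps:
$D{\left(u,R \right)} = u \left(-2 + R\right)$ ($D{\left(u,R \right)} = \left(R - 2\right) u = \left(-2 + R\right) u = u \left(-2 + R\right)$)
$o{\left(E \right)} = 2 E \left(23 - 11 E\right)$ ($o{\left(E \right)} = \left(E + E\right) \left(11 E \left(-2 + 1\right) + 23\right) = 2 E \left(11 E \left(-1\right) + 23\right) = 2 E \left(- 11 E + 23\right) = 2 E \left(23 - 11 E\right)$)
$-15997 + o{\left(41 \right)} = -15997 + 2 \cdot 41 \left(23 - 451\right) = -15997 + 2 \cdot 41 \left(-428\right) = -15997 - 35096 = -51093$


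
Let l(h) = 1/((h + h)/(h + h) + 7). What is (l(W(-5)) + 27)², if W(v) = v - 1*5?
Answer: 47089/64 ≈ 735.77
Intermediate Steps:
W(v) = -5 + v (W(v) = v - 5 = -5 + v)
l(h) = ⅛ (l(h) = 1/((2*h)/((2*h)) + 7) = 1/((2*h)*(1/(2*h)) + 7) = 1/(1 + 7) = 1/8 = ⅛)
(l(W(-5)) + 27)² = (⅛ + 27)² = (217/8)² = 47089/64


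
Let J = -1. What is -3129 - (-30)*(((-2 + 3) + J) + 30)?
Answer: -2229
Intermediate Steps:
-3129 - (-30)*(((-2 + 3) + J) + 30) = -3129 - (-30)*(((-2 + 3) - 1) + 30) = -3129 - (-30)*((1 - 1) + 30) = -3129 - (-30)*(0 + 30) = -3129 - (-30)*30 = -3129 - 1*(-900) = -3129 + 900 = -2229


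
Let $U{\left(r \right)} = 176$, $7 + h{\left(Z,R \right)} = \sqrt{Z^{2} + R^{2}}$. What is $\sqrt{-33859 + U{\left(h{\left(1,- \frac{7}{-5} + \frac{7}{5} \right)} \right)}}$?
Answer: $i \sqrt{33683} \approx 183.53 i$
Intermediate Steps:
$h{\left(Z,R \right)} = -7 + \sqrt{R^{2} + Z^{2}}$ ($h{\left(Z,R \right)} = -7 + \sqrt{Z^{2} + R^{2}} = -7 + \sqrt{R^{2} + Z^{2}}$)
$\sqrt{-33859 + U{\left(h{\left(1,- \frac{7}{-5} + \frac{7}{5} \right)} \right)}} = \sqrt{-33859 + 176} = \sqrt{-33683} = i \sqrt{33683}$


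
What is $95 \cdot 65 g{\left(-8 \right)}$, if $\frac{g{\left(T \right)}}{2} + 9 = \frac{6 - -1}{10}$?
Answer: $-102505$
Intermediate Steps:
$g{\left(T \right)} = - \frac{83}{5}$ ($g{\left(T \right)} = -18 + 2 \frac{6 - -1}{10} = -18 + 2 \left(6 + 1\right) \frac{1}{10} = -18 + 2 \cdot 7 \cdot \frac{1}{10} = -18 + 2 \cdot \frac{7}{10} = -18 + \frac{7}{5} = - \frac{83}{5}$)
$95 \cdot 65 g{\left(-8 \right)} = 95 \cdot 65 \left(- \frac{83}{5}\right) = 6175 \left(- \frac{83}{5}\right) = -102505$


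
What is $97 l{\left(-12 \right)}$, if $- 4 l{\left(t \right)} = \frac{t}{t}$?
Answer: $- \frac{97}{4} \approx -24.25$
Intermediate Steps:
$l{\left(t \right)} = - \frac{1}{4}$ ($l{\left(t \right)} = - \frac{t \frac{1}{t}}{4} = \left(- \frac{1}{4}\right) 1 = - \frac{1}{4}$)
$97 l{\left(-12 \right)} = 97 \left(- \frac{1}{4}\right) = - \frac{97}{4}$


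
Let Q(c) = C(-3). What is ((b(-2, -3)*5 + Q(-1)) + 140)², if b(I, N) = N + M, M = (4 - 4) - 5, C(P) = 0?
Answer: 10000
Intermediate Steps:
M = -5 (M = 0 - 5 = -5)
Q(c) = 0
b(I, N) = -5 + N (b(I, N) = N - 5 = -5 + N)
((b(-2, -3)*5 + Q(-1)) + 140)² = (((-5 - 3)*5 + 0) + 140)² = ((-8*5 + 0) + 140)² = ((-40 + 0) + 140)² = (-40 + 140)² = 100² = 10000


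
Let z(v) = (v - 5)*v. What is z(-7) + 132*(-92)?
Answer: -12060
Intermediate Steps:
z(v) = v*(-5 + v) (z(v) = (-5 + v)*v = v*(-5 + v))
z(-7) + 132*(-92) = -7*(-5 - 7) + 132*(-92) = -7*(-12) - 12144 = 84 - 12144 = -12060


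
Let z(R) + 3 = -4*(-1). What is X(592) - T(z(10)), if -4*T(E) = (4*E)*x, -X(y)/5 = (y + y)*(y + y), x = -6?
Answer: -7009286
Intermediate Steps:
z(R) = 1 (z(R) = -3 - 4*(-1) = -3 + 4 = 1)
X(y) = -20*y**2 (X(y) = -5*(y + y)*(y + y) = -5*2*y*2*y = -20*y**2)
T(E) = 6*E (T(E) = -4*E*(-6)/4 = -(-6)*E = 6*E)
X(592) - T(z(10)) = -20*592**2 - 6 = -20*350464 - 1*6 = -7009280 - 6 = -7009286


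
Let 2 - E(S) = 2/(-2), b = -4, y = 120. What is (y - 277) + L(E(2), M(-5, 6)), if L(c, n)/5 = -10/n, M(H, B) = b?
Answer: -289/2 ≈ -144.50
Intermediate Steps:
E(S) = 3 (E(S) = 2 - 2/(-2) = 2 - 2*(-1)/2 = 2 - 1*(-1) = 2 + 1 = 3)
M(H, B) = -4
L(c, n) = -50/n (L(c, n) = 5*(-10/n) = -50/n)
(y - 277) + L(E(2), M(-5, 6)) = (120 - 277) - 50/(-4) = -157 - 50*(-1/4) = -157 + 25/2 = -289/2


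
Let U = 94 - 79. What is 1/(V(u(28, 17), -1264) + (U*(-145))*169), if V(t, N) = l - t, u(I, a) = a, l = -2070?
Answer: -1/369662 ≈ -2.7052e-6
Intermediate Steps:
V(t, N) = -2070 - t
U = 15
1/(V(u(28, 17), -1264) + (U*(-145))*169) = 1/((-2070 - 1*17) + (15*(-145))*169) = 1/((-2070 - 17) - 2175*169) = 1/(-2087 - 367575) = 1/(-369662) = -1/369662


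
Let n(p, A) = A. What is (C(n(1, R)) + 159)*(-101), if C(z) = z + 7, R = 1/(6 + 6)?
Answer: -201293/12 ≈ -16774.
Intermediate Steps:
R = 1/12 ≈ 0.083333
C(z) = 7 + z
(C(n(1, R)) + 159)*(-101) = ((7 + 1/12) + 159)*(-101) = (85/12 + 159)*(-101) = (1993/12)*(-101) = -201293/12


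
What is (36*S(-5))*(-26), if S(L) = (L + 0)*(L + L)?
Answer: -46800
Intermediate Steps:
S(L) = 2*L**2 (S(L) = L*(2*L) = 2*L**2)
(36*S(-5))*(-26) = (36*(2*(-5)**2))*(-26) = (36*(2*25))*(-26) = (36*50)*(-26) = 1800*(-26) = -46800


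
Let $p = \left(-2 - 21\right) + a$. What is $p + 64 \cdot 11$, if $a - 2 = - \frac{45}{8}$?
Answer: $\frac{5419}{8} \approx 677.38$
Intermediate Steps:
$a = - \frac{29}{8}$ ($a = 2 - \frac{45}{8} = - \frac{29}{8} \approx -3.625$)
$p = - \frac{213}{8}$ ($p = \left(-2 - 21\right) - \frac{29}{8} = -23 - \frac{29}{8} = - \frac{213}{8} \approx -26.625$)
$p + 64 \cdot 11 = - \frac{213}{8} + 64 \cdot 11 = - \frac{213}{8} + 704 = \frac{5419}{8}$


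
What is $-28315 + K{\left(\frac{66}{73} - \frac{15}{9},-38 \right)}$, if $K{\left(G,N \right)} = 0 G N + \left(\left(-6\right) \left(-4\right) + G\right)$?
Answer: $- \frac{6195896}{219} \approx -28292.0$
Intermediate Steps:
$K{\left(G,N \right)} = 24 + G$ ($K{\left(G,N \right)} = 0 N + \left(24 + G\right) = 0 + \left(24 + G\right) = 24 + G$)
$-28315 + K{\left(\frac{66}{73} - \frac{15}{9},-38 \right)} = -28315 + \left(24 + \left(\frac{66}{73} - \frac{15}{9}\right)\right) = -28315 + \left(24 + \left(66 \cdot \frac{1}{73} - \frac{5}{3}\right)\right) = -28315 + \left(24 + \left(\frac{66}{73} - \frac{5}{3}\right)\right) = -28315 + \left(24 - \frac{167}{219}\right) = -28315 + \frac{5089}{219} = - \frac{6195896}{219}$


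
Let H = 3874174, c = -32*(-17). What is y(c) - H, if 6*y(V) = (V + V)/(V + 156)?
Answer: -2033941214/525 ≈ -3.8742e+6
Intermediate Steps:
c = 544
y(V) = V/(3*(156 + V)) (y(V) = ((V + V)/(V + 156))/6 = ((2*V)/(156 + V))/6 = (2*V/(156 + V))/6 = V/(3*(156 + V)))
y(c) - H = (1/3)*544/(156 + 544) - 1*3874174 = (1/3)*544/700 - 3874174 = (1/3)*544*(1/700) - 3874174 = 136/525 - 3874174 = -2033941214/525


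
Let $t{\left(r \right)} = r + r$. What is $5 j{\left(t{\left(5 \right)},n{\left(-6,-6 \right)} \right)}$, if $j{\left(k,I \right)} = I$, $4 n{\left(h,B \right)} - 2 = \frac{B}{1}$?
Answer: $-5$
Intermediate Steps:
$t{\left(r \right)} = 2 r$
$n{\left(h,B \right)} = \frac{1}{2} + \frac{B}{4}$ ($n{\left(h,B \right)} = \frac{1}{2} + \frac{B 1^{-1}}{4} = \frac{1}{2} + \frac{B 1}{4} = \frac{1}{2} + \frac{B}{4}$)
$5 j{\left(t{\left(5 \right)},n{\left(-6,-6 \right)} \right)} = 5 \left(\frac{1}{2} + \frac{1}{4} \left(-6\right)\right) = 5 \left(\frac{1}{2} - \frac{3}{2}\right) = 5 \left(-1\right) = -5$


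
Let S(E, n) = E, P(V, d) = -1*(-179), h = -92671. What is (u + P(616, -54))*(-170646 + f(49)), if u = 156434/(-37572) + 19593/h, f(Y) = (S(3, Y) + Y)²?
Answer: -25527830070270899/870458703 ≈ -2.9327e+7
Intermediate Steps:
P(V, d) = 179
f(Y) = (3 + Y)²
u = -7616521705/1740917406 (u = 156434/(-37572) + 19593/(-92671) = 156434*(-1/37572) + 19593*(-1/92671) = -78217/18786 - 19593/92671 = -7616521705/1740917406 ≈ -4.3750)
(u + P(616, -54))*(-170646 + f(49)) = (-7616521705/1740917406 + 179)*(-170646 + (3 + 49)²) = 304007693969*(-170646 + 52²)/1740917406 = 304007693969*(-170646 + 2704)/1740917406 = (304007693969/1740917406)*(-167942) = -25527830070270899/870458703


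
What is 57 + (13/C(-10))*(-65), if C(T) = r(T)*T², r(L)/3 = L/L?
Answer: 3251/60 ≈ 54.183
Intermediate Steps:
r(L) = 3 (r(L) = 3*(L/L) = 3*1 = 3)
C(T) = 3*T²
57 + (13/C(-10))*(-65) = 57 + (13/((3*(-10)²)))*(-65) = 57 + (13/((3*100)))*(-65) = 57 + (13/300)*(-65) = 57 - 169/60 = 3251/60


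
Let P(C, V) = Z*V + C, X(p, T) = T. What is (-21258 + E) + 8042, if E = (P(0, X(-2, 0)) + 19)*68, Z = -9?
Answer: -11924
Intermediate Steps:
P(C, V) = C - 9*V (P(C, V) = -9*V + C = C - 9*V)
E = 1292 (E = ((0 - 9*0) + 19)*68 = ((0 + 0) + 19)*68 = (0 + 19)*68 = 19*68 = 1292)
(-21258 + E) + 8042 = (-21258 + 1292) + 8042 = -19966 + 8042 = -11924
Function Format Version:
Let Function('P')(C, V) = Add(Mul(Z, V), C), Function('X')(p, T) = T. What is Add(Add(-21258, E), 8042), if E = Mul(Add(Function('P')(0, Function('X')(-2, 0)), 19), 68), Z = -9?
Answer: -11924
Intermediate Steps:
Function('P')(C, V) = Add(C, Mul(-9, V)) (Function('P')(C, V) = Add(Mul(-9, V), C) = Add(C, Mul(-9, V)))
E = 1292 (E = Mul(Add(Add(0, Mul(-9, 0)), 19), 68) = Mul(Add(Add(0, 0), 19), 68) = Mul(Add(0, 19), 68) = Mul(19, 68) = 1292)
Add(Add(-21258, E), 8042) = Add(Add(-21258, 1292), 8042) = Add(-19966, 8042) = -11924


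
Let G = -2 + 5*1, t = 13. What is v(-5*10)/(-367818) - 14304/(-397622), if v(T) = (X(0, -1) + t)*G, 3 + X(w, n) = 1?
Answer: 79517381/2215947406 ≈ 0.035884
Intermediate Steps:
X(w, n) = -2 (X(w, n) = -3 + 1 = -2)
G = 3 (G = -2 + 5 = 3)
v(T) = 33 (v(T) = (-2 + 13)*3 = 11*3 = 33)
v(-5*10)/(-367818) - 14304/(-397622) = 33/(-367818) - 14304/(-397622) = 33*(-1/367818) - 14304*(-1/397622) = -1/11146 + 7152/198811 = 79517381/2215947406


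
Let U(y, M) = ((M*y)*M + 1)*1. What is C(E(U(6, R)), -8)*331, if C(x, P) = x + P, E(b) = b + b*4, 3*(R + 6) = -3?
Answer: 485577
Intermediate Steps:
R = -7 (R = -6 + (⅓)*(-3) = -6 - 1 = -7)
U(y, M) = 1 + y*M² (U(y, M) = (y*M² + 1)*1 = (1 + y*M²)*1 = 1 + y*M²)
E(b) = 5*b (E(b) = b + 4*b = 5*b)
C(x, P) = P + x
C(E(U(6, R)), -8)*331 = (-8 + 5*(1 + 6*(-7)²))*331 = (-8 + 5*(1 + 6*49))*331 = (-8 + 5*(1 + 294))*331 = (-8 + 5*295)*331 = (-8 + 1475)*331 = 1467*331 = 485577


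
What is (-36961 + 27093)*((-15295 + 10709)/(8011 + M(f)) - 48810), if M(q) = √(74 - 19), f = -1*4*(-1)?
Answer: 15455609545216204/32088033 - 22627324*√55/32088033 ≈ 4.8166e+8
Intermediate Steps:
f = 4 (f = -4*(-1) = 4)
M(q) = √55
(-36961 + 27093)*((-15295 + 10709)/(8011 + M(f)) - 48810) = (-36961 + 27093)*((-15295 + 10709)/(8011 + √55) - 48810) = -9868*(-4586/(8011 + √55) - 48810) = -9868*(-48810 - 4586/(8011 + √55)) = 481657080 + 45254648/(8011 + √55)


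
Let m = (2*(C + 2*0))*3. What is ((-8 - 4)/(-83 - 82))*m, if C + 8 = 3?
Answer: -24/11 ≈ -2.1818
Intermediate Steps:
C = -5 (C = -8 + 3 = -5)
m = -30 (m = (2*(-5 + 2*0))*3 = (2*(-5 + 0))*3 = (2*(-5))*3 = -10*3 = -30)
((-8 - 4)/(-83 - 82))*m = ((-8 - 4)/(-83 - 82))*(-30) = -12/(-165)*(-30) = -12*(-1/165)*(-30) = (4/55)*(-30) = -24/11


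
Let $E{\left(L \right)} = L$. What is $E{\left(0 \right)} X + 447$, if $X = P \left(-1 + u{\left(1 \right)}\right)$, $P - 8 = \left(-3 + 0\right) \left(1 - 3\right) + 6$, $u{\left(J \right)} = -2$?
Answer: $447$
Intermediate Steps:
$P = 20$ ($P = 8 + \left(\left(-3 + 0\right) \left(1 - 3\right) + 6\right) = 8 + \left(\left(-3\right) \left(-2\right) + 6\right) = 8 + \left(6 + 6\right) = 8 + 12 = 20$)
$X = -60$ ($X = 20 \left(-1 - 2\right) = 20 \left(-3\right) = -60$)
$E{\left(0 \right)} X + 447 = 0 \left(-60\right) + 447 = 0 + 447 = 447$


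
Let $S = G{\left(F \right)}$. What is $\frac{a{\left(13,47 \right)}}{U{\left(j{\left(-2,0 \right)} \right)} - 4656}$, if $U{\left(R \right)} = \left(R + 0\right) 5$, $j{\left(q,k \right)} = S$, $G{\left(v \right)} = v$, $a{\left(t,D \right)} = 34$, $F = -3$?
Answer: $- \frac{34}{4671} \approx -0.007279$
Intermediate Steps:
$S = -3$
$j{\left(q,k \right)} = -3$
$U{\left(R \right)} = 5 R$ ($U{\left(R \right)} = R 5 = 5 R$)
$\frac{a{\left(13,47 \right)}}{U{\left(j{\left(-2,0 \right)} \right)} - 4656} = \frac{34}{5 \left(-3\right) - 4656} = \frac{34}{-15 - 4656} = \frac{34}{-4671} = 34 \left(- \frac{1}{4671}\right) = - \frac{34}{4671}$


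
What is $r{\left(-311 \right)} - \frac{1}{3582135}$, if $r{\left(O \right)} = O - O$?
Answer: $- \frac{1}{3582135} \approx -2.7916 \cdot 10^{-7}$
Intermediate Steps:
$r{\left(O \right)} = 0$
$r{\left(-311 \right)} - \frac{1}{3582135} = 0 - \frac{1}{3582135} = - \frac{1}{3582135}$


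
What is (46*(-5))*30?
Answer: -6900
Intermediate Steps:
(46*(-5))*30 = -230*30 = -6900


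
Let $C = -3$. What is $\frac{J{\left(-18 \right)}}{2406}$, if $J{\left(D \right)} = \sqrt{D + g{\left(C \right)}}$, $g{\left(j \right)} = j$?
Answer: $\frac{i \sqrt{21}}{2406} \approx 0.0019046 i$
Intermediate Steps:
$J{\left(D \right)} = \sqrt{-3 + D}$ ($J{\left(D \right)} = \sqrt{D - 3} = \sqrt{-3 + D}$)
$\frac{J{\left(-18 \right)}}{2406} = \frac{\sqrt{-3 - 18}}{2406} = \sqrt{-21} \cdot \frac{1}{2406} = i \sqrt{21} \cdot \frac{1}{2406} = \frac{i \sqrt{21}}{2406}$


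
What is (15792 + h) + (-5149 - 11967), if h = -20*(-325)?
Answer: 5176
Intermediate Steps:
h = 6500
(15792 + h) + (-5149 - 11967) = (15792 + 6500) + (-5149 - 11967) = 22292 - 17116 = 5176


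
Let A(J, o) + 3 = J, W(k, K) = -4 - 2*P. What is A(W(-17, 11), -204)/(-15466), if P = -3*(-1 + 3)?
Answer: -5/15466 ≈ -0.00032329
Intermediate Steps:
P = -6 (P = -3*2 = -6)
W(k, K) = 8 (W(k, K) = -4 - 2*(-6) = -4 + 12 = 8)
A(J, o) = -3 + J
A(W(-17, 11), -204)/(-15466) = (-3 + 8)/(-15466) = 5*(-1/15466) = -5/15466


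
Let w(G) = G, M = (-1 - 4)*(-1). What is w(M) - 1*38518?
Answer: -38513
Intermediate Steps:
M = 5 (M = -5*(-1) = 5)
w(M) - 1*38518 = 5 - 1*38518 = 5 - 38518 = -38513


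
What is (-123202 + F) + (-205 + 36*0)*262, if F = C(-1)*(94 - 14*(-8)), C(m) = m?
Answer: -177118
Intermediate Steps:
F = -206 (F = -(94 - 14*(-8)) = -(94 + 112) = -1*206 = -206)
(-123202 + F) + (-205 + 36*0)*262 = (-123202 - 206) + (-205 + 36*0)*262 = -123408 + (-205 + 0)*262 = -123408 - 205*262 = -123408 - 53710 = -177118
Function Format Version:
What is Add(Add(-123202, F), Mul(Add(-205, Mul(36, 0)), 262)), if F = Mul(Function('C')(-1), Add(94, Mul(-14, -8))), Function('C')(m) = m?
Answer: -177118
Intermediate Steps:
F = -206 (F = Mul(-1, Add(94, Mul(-14, -8))) = Mul(-1, Add(94, 112)) = Mul(-1, 206) = -206)
Add(Add(-123202, F), Mul(Add(-205, Mul(36, 0)), 262)) = Add(Add(-123202, -206), Mul(Add(-205, Mul(36, 0)), 262)) = Add(-123408, Mul(Add(-205, 0), 262)) = Add(-123408, Mul(-205, 262)) = Add(-123408, -53710) = -177118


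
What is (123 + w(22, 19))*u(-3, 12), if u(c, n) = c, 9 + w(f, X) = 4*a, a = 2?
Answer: -366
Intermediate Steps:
w(f, X) = -1 (w(f, X) = -9 + 4*2 = -9 + 8 = -1)
(123 + w(22, 19))*u(-3, 12) = (123 - 1)*(-3) = 122*(-3) = -366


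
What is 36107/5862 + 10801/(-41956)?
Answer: 725794915/122973036 ≈ 5.9021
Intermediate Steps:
36107/5862 + 10801/(-41956) = 36107*(1/5862) + 10801*(-1/41956) = 36107/5862 - 10801/41956 = 725794915/122973036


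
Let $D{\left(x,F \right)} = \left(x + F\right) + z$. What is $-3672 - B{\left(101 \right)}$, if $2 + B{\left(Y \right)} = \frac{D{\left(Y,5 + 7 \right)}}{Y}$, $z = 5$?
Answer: $- \frac{370788}{101} \approx -3671.2$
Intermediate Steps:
$D{\left(x,F \right)} = 5 + F + x$ ($D{\left(x,F \right)} = \left(x + F\right) + 5 = \left(F + x\right) + 5 = 5 + F + x$)
$B{\left(Y \right)} = -2 + \frac{17 + Y}{Y}$ ($B{\left(Y \right)} = -2 + \frac{5 + \left(5 + 7\right) + Y}{Y} = -2 + \frac{5 + 12 + Y}{Y} = -2 + \frac{17 + Y}{Y}$)
$-3672 - B{\left(101 \right)} = -3672 - \frac{17 - 101}{101} = -3672 - \frac{1}{101} \left(-84\right) = -3672 - - \frac{84}{101} = -3672 + \frac{84}{101} = - \frac{370788}{101}$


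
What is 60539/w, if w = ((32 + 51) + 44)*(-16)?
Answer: -60539/2032 ≈ -29.793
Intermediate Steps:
w = -2032 (w = (83 + 44)*(-16) = 127*(-16) = -2032)
60539/w = 60539/(-2032) = 60539*(-1/2032) = -60539/2032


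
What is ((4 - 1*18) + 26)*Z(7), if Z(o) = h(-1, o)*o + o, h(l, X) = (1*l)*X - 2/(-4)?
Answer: -462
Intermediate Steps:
h(l, X) = ½ + X*l (h(l, X) = l*X - 2*(-¼) = X*l + ½ = ½ + X*l)
Z(o) = o + o*(½ - o) (Z(o) = (½ + o*(-1))*o + o = (½ - o)*o + o = o*(½ - o) + o = o + o*(½ - o))
((4 - 1*18) + 26)*Z(7) = ((4 - 1*18) + 26)*((½)*7*(3 - 2*7)) = ((4 - 18) + 26)*((½)*7*(3 - 14)) = (-14 + 26)*((½)*7*(-11)) = 12*(-77/2) = -462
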